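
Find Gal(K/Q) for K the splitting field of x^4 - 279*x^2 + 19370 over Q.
Gal(K/Q) = V_4 (Klein four-group, Z/2Z × Z/2Z)

f factors as (x^2 - 149)(x^2 - 130), so the splitting field is K = Q(sqrt(149), sqrt(130)). The elements 149, 130, 19370 are all non-squares in Q, so sqrt(149) and sqrt(130) generate independent quadratic extensions. Thus [K:Q] = 4 and Gal(K/Q) is generated by the two order-2 automorphisms sqrt(149) ↦ -sqrt(149) and sqrt(130) ↦ -sqrt(130), giving V_4.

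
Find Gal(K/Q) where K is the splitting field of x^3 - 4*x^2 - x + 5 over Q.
Gal(K/Q) = S_3 (symmetric group of order 6)

Compute the discriminant of x^3 + (-4)*x^2 + (-1)*x + (5): Δ = 985. Since Δ is not a rational square, the Galois group is not contained in A_3; it must be the full S_3 (irreducibility of the cubic rules out anything smaller).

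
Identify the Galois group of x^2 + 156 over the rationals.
Gal(K/Q) = Z/2Z (cyclic of order 2)

x^2 + 156 is irreducible over Q since -156 is not a rational square. The splitting field Q(sqrt(-156)) has degree 2 over Q, and its unique nontrivial automorphism is sqrt(-156) ↦ -sqrt(-156). Hence Gal(Q(sqrt(-156))/Q) = Z/2Z.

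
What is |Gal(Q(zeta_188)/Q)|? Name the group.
|Gal(Q(zeta_188)/Q)| = phi(188) = 92; group ≅ (Z/188Z)^* ≅ Z/2Z × Z/46Z

The n-th cyclotomic polynomial Φ_188(x) is the minimal polynomial of zeta_188 over Q and has degree phi(188) = 92. So Q(zeta_188) is a degree-92 Galois extension with Galois group (Z/188Z)^*. By CRT, (Z/188Z)^* ≅ (Z/4Z)^* × (Z/47Z)^*. Each prime-power unit group is (Z/4Z)^* ≅ Z/2Z; (Z/47Z)^* ≅ Z/46Z. Hence Gal(Q(zeta_188)/Q) ≅ Z/2Z × Z/46Z.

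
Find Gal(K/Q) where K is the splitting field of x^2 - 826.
Gal(K/Q) = Z/2Z (cyclic of order 2)

x^2 - 826 is irreducible over Q since 826 is not a rational square. The splitting field Q(sqrt(826)) has degree 2 over Q, and its unique nontrivial automorphism is sqrt(826) ↦ -sqrt(826). Hence Gal(Q(sqrt(826))/Q) = Z/2Z.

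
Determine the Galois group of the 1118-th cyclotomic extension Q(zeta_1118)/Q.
|Gal(Q(zeta_1118)/Q)| = phi(1118) = 504; group ≅ (Z/1118Z)^* ≅ Z/12Z × Z/42Z

The n-th cyclotomic polynomial Φ_1118(x) is the minimal polynomial of zeta_1118 over Q and has degree phi(1118) = 504. So Q(zeta_1118) is a degree-504 Galois extension with Galois group (Z/1118Z)^*. By CRT, (Z/1118Z)^* ≅ (Z/2Z)^* × (Z/13Z)^* × (Z/43Z)^*. Each prime-power unit group is (Z/2Z)^* ≅ trivial group (order 1); (Z/13Z)^* ≅ Z/12Z; (Z/43Z)^* ≅ Z/42Z. Hence Gal(Q(zeta_1118)/Q) ≅ Z/12Z × Z/42Z.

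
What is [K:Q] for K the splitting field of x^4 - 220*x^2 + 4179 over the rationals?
[K:Q] = 4

f factors as (x^2 - 199)(x^2 - 21); the splitting field is K = Q(sqrt(199), sqrt(21)). Since 199, 21, and 4179 are all non-squares in Q, the three subfields Q(sqrt(199)), Q(sqrt(21)), Q(sqrt(4179)) are distinct degree-2 extensions, so [K:Q] = 4 (Klein four Galois group).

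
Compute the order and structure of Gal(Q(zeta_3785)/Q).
|Gal(Q(zeta_3785)/Q)| = phi(3785) = 3024; group ≅ (Z/3785Z)^* ≅ Z/4Z × Z/756Z

The n-th cyclotomic polynomial Φ_3785(x) is the minimal polynomial of zeta_3785 over Q and has degree phi(3785) = 3024. So Q(zeta_3785) is a degree-3024 Galois extension with Galois group (Z/3785Z)^*. By CRT, (Z/3785Z)^* ≅ (Z/5Z)^* × (Z/757Z)^*. Each prime-power unit group is (Z/5Z)^* ≅ Z/4Z; (Z/757Z)^* ≅ Z/756Z. Hence Gal(Q(zeta_3785)/Q) ≅ Z/4Z × Z/756Z.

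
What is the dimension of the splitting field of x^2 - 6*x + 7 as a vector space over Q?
[K:Q] = 2

The discriminant of x^2 + (-6)*x + (7) is b^2 - 4c = 36 - (28) = 8. Since 8 is not a perfect square in Q, the polynomial is irreducible over Q. Its two roots generate a degree-2 extension, so [K:Q] = 2.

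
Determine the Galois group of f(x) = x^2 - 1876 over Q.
Gal(K/Q) = Z/2Z (cyclic of order 2)

x^2 - 1876 is irreducible over Q since 1876 is not a rational square. The splitting field Q(sqrt(1876)) has degree 2 over Q, and its unique nontrivial automorphism is sqrt(1876) ↦ -sqrt(1876). Hence Gal(Q(sqrt(1876))/Q) = Z/2Z.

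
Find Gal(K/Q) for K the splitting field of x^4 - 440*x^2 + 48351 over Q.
Gal(K/Q) = V_4 (Klein four-group, Z/2Z × Z/2Z)

f factors as (x^2 - 227)(x^2 - 213), so the splitting field is K = Q(sqrt(227), sqrt(213)). The elements 227, 213, 48351 are all non-squares in Q, so sqrt(227) and sqrt(213) generate independent quadratic extensions. Thus [K:Q] = 4 and Gal(K/Q) is generated by the two order-2 automorphisms sqrt(227) ↦ -sqrt(227) and sqrt(213) ↦ -sqrt(213), giving V_4.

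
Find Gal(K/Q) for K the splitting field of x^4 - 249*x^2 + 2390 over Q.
Gal(K/Q) = V_4 (Klein four-group, Z/2Z × Z/2Z)

f factors as (x^2 - 10)(x^2 - 239), so the splitting field is K = Q(sqrt(10), sqrt(239)). The elements 10, 239, 2390 are all non-squares in Q, so sqrt(10) and sqrt(239) generate independent quadratic extensions. Thus [K:Q] = 4 and Gal(K/Q) is generated by the two order-2 automorphisms sqrt(10) ↦ -sqrt(10) and sqrt(239) ↦ -sqrt(239), giving V_4.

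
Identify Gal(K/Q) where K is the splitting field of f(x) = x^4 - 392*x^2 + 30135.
Gal(K/Q) = V_4 (Klein four-group, Z/2Z × Z/2Z)

f factors as (x^2 - 287)(x^2 - 105), so the splitting field is K = Q(sqrt(287), sqrt(105)). The elements 287, 105, 30135 are all non-squares in Q, so sqrt(287) and sqrt(105) generate independent quadratic extensions. Thus [K:Q] = 4 and Gal(K/Q) is generated by the two order-2 automorphisms sqrt(287) ↦ -sqrt(287) and sqrt(105) ↦ -sqrt(105), giving V_4.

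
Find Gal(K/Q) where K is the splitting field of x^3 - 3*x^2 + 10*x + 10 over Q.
Gal(K/Q) = S_3 (symmetric group of order 6)

Compute the discriminant of x^3 + (-3)*x^2 + (10)*x + (10): Δ = -10120. Since Δ is not a rational square, the Galois group is not contained in A_3; it must be the full S_3 (irreducibility of the cubic rules out anything smaller).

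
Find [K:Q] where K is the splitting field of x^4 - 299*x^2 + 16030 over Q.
[K:Q] = 4

f factors as (x^2 - 70)(x^2 - 229); the splitting field is K = Q(sqrt(70), sqrt(229)). Since 70, 229, and 16030 are all non-squares in Q, the three subfields Q(sqrt(70)), Q(sqrt(229)), Q(sqrt(16030)) are distinct degree-2 extensions, so [K:Q] = 4 (Klein four Galois group).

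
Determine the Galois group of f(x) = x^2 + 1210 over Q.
Gal(K/Q) = Z/2Z (cyclic of order 2)

x^2 + 1210 is irreducible over Q since -1210 is not a rational square. The splitting field Q(sqrt(-1210)) has degree 2 over Q, and its unique nontrivial automorphism is sqrt(-1210) ↦ -sqrt(-1210). Hence Gal(Q(sqrt(-1210))/Q) = Z/2Z.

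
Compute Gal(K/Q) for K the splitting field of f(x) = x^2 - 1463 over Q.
Gal(K/Q) = Z/2Z (cyclic of order 2)

x^2 - 1463 is irreducible over Q since 1463 is not a rational square. The splitting field Q(sqrt(1463)) has degree 2 over Q, and its unique nontrivial automorphism is sqrt(1463) ↦ -sqrt(1463). Hence Gal(Q(sqrt(1463))/Q) = Z/2Z.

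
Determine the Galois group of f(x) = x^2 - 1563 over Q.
Gal(K/Q) = Z/2Z (cyclic of order 2)

x^2 - 1563 is irreducible over Q since 1563 is not a rational square. The splitting field Q(sqrt(1563)) has degree 2 over Q, and its unique nontrivial automorphism is sqrt(1563) ↦ -sqrt(1563). Hence Gal(Q(sqrt(1563))/Q) = Z/2Z.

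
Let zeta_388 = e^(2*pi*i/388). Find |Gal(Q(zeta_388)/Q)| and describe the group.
|Gal(Q(zeta_388)/Q)| = phi(388) = 192; group ≅ (Z/388Z)^* ≅ Z/2Z × Z/96Z

The n-th cyclotomic polynomial Φ_388(x) is the minimal polynomial of zeta_388 over Q and has degree phi(388) = 192. So Q(zeta_388) is a degree-192 Galois extension with Galois group (Z/388Z)^*. By CRT, (Z/388Z)^* ≅ (Z/4Z)^* × (Z/97Z)^*. Each prime-power unit group is (Z/4Z)^* ≅ Z/2Z; (Z/97Z)^* ≅ Z/96Z. Hence Gal(Q(zeta_388)/Q) ≅ Z/2Z × Z/96Z.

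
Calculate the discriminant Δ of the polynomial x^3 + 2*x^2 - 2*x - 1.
Δ = 125

For x^3 + a x^2 + b x + c the discriminant is Δ = 18 a b c - 4 a^3 c + a^2 b^2 - 4 b^3 - 27 c^2.
Plug a = 2, b = -2, c = -1:
  18*(2)*(-2)*(-1) - 4*(2)^3*(-1) + (2)^2*(-2)^2 - 4*(-2)^3 - 27*(-1)^2
  = 72 + (32) + 16 + (32) + (-27)
  = 125.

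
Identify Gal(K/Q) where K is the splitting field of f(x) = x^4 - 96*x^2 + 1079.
Gal(K/Q) = V_4 (Klein four-group, Z/2Z × Z/2Z)

f factors as (x^2 - 13)(x^2 - 83), so the splitting field is K = Q(sqrt(13), sqrt(83)). The elements 13, 83, 1079 are all non-squares in Q, so sqrt(13) and sqrt(83) generate independent quadratic extensions. Thus [K:Q] = 4 and Gal(K/Q) is generated by the two order-2 automorphisms sqrt(13) ↦ -sqrt(13) and sqrt(83) ↦ -sqrt(83), giving V_4.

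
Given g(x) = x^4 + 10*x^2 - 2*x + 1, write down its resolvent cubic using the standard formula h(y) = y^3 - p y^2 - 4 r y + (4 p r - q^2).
h(y) = y^3 - 10*y^2 - 4*y + 36

Identify coefficients: p = 10, q = -2, r = 1.
Plug into h(y) = y^3 - p y^2 - 4 r y + (4 p r - q^2):
  h(y) = y^3 - (10) y^2 - 4*(1) y + (4*(10)*(1) - (-2)^2)
       = y^3 + (-10) y^2 + (-4) y + (36).
Simplifying: h(y) = y^3 - 10*y^2 - 4*y + 36.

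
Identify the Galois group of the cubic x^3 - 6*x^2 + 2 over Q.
Gal(K/Q) = S_3 (symmetric group of order 6)

Compute the discriminant of x^3 + (-6)*x^2 + (0)*x + (2): Δ = 1620. Since Δ is not a rational square, the Galois group is not contained in A_3; it must be the full S_3 (irreducibility of the cubic rules out anything smaller).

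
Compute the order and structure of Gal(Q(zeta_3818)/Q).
|Gal(Q(zeta_3818)/Q)| = phi(3818) = 1804; group ≅ (Z/3818Z)^* ≅ Z/22Z × Z/82Z

The n-th cyclotomic polynomial Φ_3818(x) is the minimal polynomial of zeta_3818 over Q and has degree phi(3818) = 1804. So Q(zeta_3818) is a degree-1804 Galois extension with Galois group (Z/3818Z)^*. By CRT, (Z/3818Z)^* ≅ (Z/2Z)^* × (Z/23Z)^* × (Z/83Z)^*. Each prime-power unit group is (Z/2Z)^* ≅ trivial group (order 1); (Z/23Z)^* ≅ Z/22Z; (Z/83Z)^* ≅ Z/82Z. Hence Gal(Q(zeta_3818)/Q) ≅ Z/22Z × Z/82Z.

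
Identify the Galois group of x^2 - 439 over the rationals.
Gal(K/Q) = Z/2Z (cyclic of order 2)

x^2 - 439 is irreducible over Q since 439 is not a rational square. The splitting field Q(sqrt(439)) has degree 2 over Q, and its unique nontrivial automorphism is sqrt(439) ↦ -sqrt(439). Hence Gal(Q(sqrt(439))/Q) = Z/2Z.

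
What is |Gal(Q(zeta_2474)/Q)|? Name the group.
|Gal(Q(zeta_2474)/Q)| = phi(2474) = 1236; group ≅ (Z/2474Z)^* ≅ Z/1236Z

The n-th cyclotomic polynomial Φ_2474(x) is the minimal polynomial of zeta_2474 over Q and has degree phi(2474) = 1236. So Q(zeta_2474) is a degree-1236 Galois extension with Galois group (Z/2474Z)^*. By CRT, (Z/2474Z)^* ≅ (Z/2Z)^* × (Z/1237Z)^*. Each prime-power unit group is (Z/2Z)^* ≅ trivial group (order 1); (Z/1237Z)^* ≅ Z/1236Z. Hence Gal(Q(zeta_2474)/Q) ≅ Z/1236Z.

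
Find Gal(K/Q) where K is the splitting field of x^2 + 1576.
Gal(K/Q) = Z/2Z (cyclic of order 2)

x^2 + 1576 is irreducible over Q since -1576 is not a rational square. The splitting field Q(sqrt(-1576)) has degree 2 over Q, and its unique nontrivial automorphism is sqrt(-1576) ↦ -sqrt(-1576). Hence Gal(Q(sqrt(-1576))/Q) = Z/2Z.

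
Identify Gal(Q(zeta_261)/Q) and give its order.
|Gal(Q(zeta_261)/Q)| = phi(261) = 168; group ≅ (Z/261Z)^* ≅ Z/6Z × Z/28Z

The n-th cyclotomic polynomial Φ_261(x) is the minimal polynomial of zeta_261 over Q and has degree phi(261) = 168. So Q(zeta_261) is a degree-168 Galois extension with Galois group (Z/261Z)^*. By CRT, (Z/261Z)^* ≅ (Z/9Z)^* × (Z/29Z)^*. Each prime-power unit group is (Z/9Z)^* ≅ Z/6Z; (Z/29Z)^* ≅ Z/28Z. Hence Gal(Q(zeta_261)/Q) ≅ Z/6Z × Z/28Z.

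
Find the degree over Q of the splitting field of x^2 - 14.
[K:Q] = 2

The discriminant of x^2 + (0)*x + (-14) is b^2 - 4c = 0 - (-56) = 56. Since 56 is not a perfect square in Q, the polynomial is irreducible over Q. Its two roots generate a degree-2 extension, so [K:Q] = 2.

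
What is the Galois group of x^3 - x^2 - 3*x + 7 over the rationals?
Gal(K/Q) = S_3 (symmetric group of order 6)

Compute the discriminant of x^3 + (-1)*x^2 + (-3)*x + (7): Δ = -800. Since Δ is not a rational square, the Galois group is not contained in A_3; it must be the full S_3 (irreducibility of the cubic rules out anything smaller).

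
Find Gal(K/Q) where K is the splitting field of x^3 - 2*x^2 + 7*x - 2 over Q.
Gal(K/Q) = S_3 (symmetric group of order 6)

Compute the discriminant of x^3 + (-2)*x^2 + (7)*x + (-2): Δ = -844. Since Δ is not a rational square, the Galois group is not contained in A_3; it must be the full S_3 (irreducibility of the cubic rules out anything smaller).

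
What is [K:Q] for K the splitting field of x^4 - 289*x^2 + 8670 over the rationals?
[K:Q] = 4

f factors as (x^2 - 34)(x^2 - 255); the splitting field is K = Q(sqrt(34), sqrt(255)). Since 34, 255, and 8670 are all non-squares in Q, the three subfields Q(sqrt(34)), Q(sqrt(255)), Q(sqrt(8670)) are distinct degree-2 extensions, so [K:Q] = 4 (Klein four Galois group).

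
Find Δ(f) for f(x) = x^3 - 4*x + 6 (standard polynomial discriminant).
Δ = -716

For a depressed cubic x^3 + p x + q the discriminant is Δ = -4 p^3 - 27 q^2 = -4*(-4)^3 - 27*(6)^2 = 256 - 972 = -716.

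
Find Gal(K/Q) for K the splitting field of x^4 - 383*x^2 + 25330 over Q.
Gal(K/Q) = V_4 (Klein four-group, Z/2Z × Z/2Z)

f factors as (x^2 - 85)(x^2 - 298), so the splitting field is K = Q(sqrt(85), sqrt(298)). The elements 85, 298, 25330 are all non-squares in Q, so sqrt(85) and sqrt(298) generate independent quadratic extensions. Thus [K:Q] = 4 and Gal(K/Q) is generated by the two order-2 automorphisms sqrt(85) ↦ -sqrt(85) and sqrt(298) ↦ -sqrt(298), giving V_4.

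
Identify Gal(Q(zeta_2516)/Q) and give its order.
|Gal(Q(zeta_2516)/Q)| = phi(2516) = 1152; group ≅ (Z/2516Z)^* ≅ Z/2Z × Z/16Z × Z/36Z

The n-th cyclotomic polynomial Φ_2516(x) is the minimal polynomial of zeta_2516 over Q and has degree phi(2516) = 1152. So Q(zeta_2516) is a degree-1152 Galois extension with Galois group (Z/2516Z)^*. By CRT, (Z/2516Z)^* ≅ (Z/4Z)^* × (Z/17Z)^* × (Z/37Z)^*. Each prime-power unit group is (Z/4Z)^* ≅ Z/2Z; (Z/17Z)^* ≅ Z/16Z; (Z/37Z)^* ≅ Z/36Z. Hence Gal(Q(zeta_2516)/Q) ≅ Z/2Z × Z/16Z × Z/36Z.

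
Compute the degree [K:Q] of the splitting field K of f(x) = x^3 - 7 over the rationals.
[K:Q] = 6

x^3 - 7 has one real root r = 7^(1/3) and two complex roots r*zeta_3, r*zeta_3^2 where zeta_3 = e^(2*pi*i/3). The splitting field is Q(r, zeta_3). [Q(r):Q] = 3 and [Q(zeta_3):Q] = 2 with gcd = 1, so [Q(r, zeta_3):Q] = 3 * 2 = 6.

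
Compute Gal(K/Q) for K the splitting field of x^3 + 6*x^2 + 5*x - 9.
Gal(K/Q) = S_3 (symmetric group of order 6)

Compute the discriminant of x^3 + (6)*x^2 + (5)*x + (-9): Δ = 1129. Since Δ is not a rational square, the Galois group is not contained in A_3; it must be the full S_3 (irreducibility of the cubic rules out anything smaller).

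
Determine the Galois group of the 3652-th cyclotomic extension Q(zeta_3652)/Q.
|Gal(Q(zeta_3652)/Q)| = phi(3652) = 1640; group ≅ (Z/3652Z)^* ≅ Z/2Z × Z/10Z × Z/82Z

The n-th cyclotomic polynomial Φ_3652(x) is the minimal polynomial of zeta_3652 over Q and has degree phi(3652) = 1640. So Q(zeta_3652) is a degree-1640 Galois extension with Galois group (Z/3652Z)^*. By CRT, (Z/3652Z)^* ≅ (Z/4Z)^* × (Z/11Z)^* × (Z/83Z)^*. Each prime-power unit group is (Z/4Z)^* ≅ Z/2Z; (Z/11Z)^* ≅ Z/10Z; (Z/83Z)^* ≅ Z/82Z. Hence Gal(Q(zeta_3652)/Q) ≅ Z/2Z × Z/10Z × Z/82Z.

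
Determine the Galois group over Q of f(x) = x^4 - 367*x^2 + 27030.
Gal(K/Q) = V_4 (Klein four-group, Z/2Z × Z/2Z)

f factors as (x^2 - 102)(x^2 - 265), so the splitting field is K = Q(sqrt(102), sqrt(265)). The elements 102, 265, 27030 are all non-squares in Q, so sqrt(102) and sqrt(265) generate independent quadratic extensions. Thus [K:Q] = 4 and Gal(K/Q) is generated by the two order-2 automorphisms sqrt(102) ↦ -sqrt(102) and sqrt(265) ↦ -sqrt(265), giving V_4.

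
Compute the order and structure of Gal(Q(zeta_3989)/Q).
|Gal(Q(zeta_3989)/Q)| = phi(3989) = 3988; group ≅ (Z/3989Z)^* ≅ Z/3988Z

The n-th cyclotomic polynomial Φ_3989(x) is the minimal polynomial of zeta_3989 over Q and has degree phi(3989) = 3988. So Q(zeta_3989) is a degree-3988 Galois extension with Galois group (Z/3989Z)^*. (Z/3989Z)^* is cyclic since 3989 is an odd prime power (or 4). Hence Gal(Q(zeta_3989)/Q) ≅ Z/3988Z.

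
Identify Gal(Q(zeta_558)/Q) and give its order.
|Gal(Q(zeta_558)/Q)| = phi(558) = 180; group ≅ (Z/558Z)^* ≅ Z/6Z × Z/30Z

The n-th cyclotomic polynomial Φ_558(x) is the minimal polynomial of zeta_558 over Q and has degree phi(558) = 180. So Q(zeta_558) is a degree-180 Galois extension with Galois group (Z/558Z)^*. By CRT, (Z/558Z)^* ≅ (Z/2Z)^* × (Z/9Z)^* × (Z/31Z)^*. Each prime-power unit group is (Z/2Z)^* ≅ trivial group (order 1); (Z/9Z)^* ≅ Z/6Z; (Z/31Z)^* ≅ Z/30Z. Hence Gal(Q(zeta_558)/Q) ≅ Z/6Z × Z/30Z.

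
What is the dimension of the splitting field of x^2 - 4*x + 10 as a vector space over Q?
[K:Q] = 2

The discriminant of x^2 + (-4)*x + (10) is b^2 - 4c = 16 - (40) = -24. Since -24 is not a perfect square in Q, the polynomial is irreducible over Q. Its two roots generate a degree-2 extension, so [K:Q] = 2.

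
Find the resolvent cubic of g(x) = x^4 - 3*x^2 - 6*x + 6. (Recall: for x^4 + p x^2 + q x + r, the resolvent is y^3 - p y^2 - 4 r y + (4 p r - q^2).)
h(y) = y^3 + 3*y^2 - 24*y - 108

Identify coefficients: p = -3, q = -6, r = 6.
Plug into h(y) = y^3 - p y^2 - 4 r y + (4 p r - q^2):
  h(y) = y^3 - (-3) y^2 - 4*(6) y + (4*(-3)*(6) - (-6)^2)
       = y^3 + (3) y^2 + (-24) y + (-108).
Simplifying: h(y) = y^3 + 3*y^2 - 24*y - 108.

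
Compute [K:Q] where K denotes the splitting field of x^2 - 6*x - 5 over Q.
[K:Q] = 2

The discriminant of x^2 + (-6)*x + (-5) is b^2 - 4c = 36 - (-20) = 56. Since 56 is not a perfect square in Q, the polynomial is irreducible over Q. Its two roots generate a degree-2 extension, so [K:Q] = 2.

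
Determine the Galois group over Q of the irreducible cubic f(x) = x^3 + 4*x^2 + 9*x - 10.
Gal(K/Q) = S_3 (symmetric group of order 6)

Compute the discriminant of x^3 + (4)*x^2 + (9)*x + (-10): Δ = -8240. Since Δ is not a rational square, the Galois group is not contained in A_3; it must be the full S_3 (irreducibility of the cubic rules out anything smaller).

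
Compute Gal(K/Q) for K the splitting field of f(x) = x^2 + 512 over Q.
Gal(K/Q) = Z/2Z (cyclic of order 2)

x^2 + 512 is irreducible over Q since -512 is not a rational square. The splitting field Q(sqrt(-512)) has degree 2 over Q, and its unique nontrivial automorphism is sqrt(-512) ↦ -sqrt(-512). Hence Gal(Q(sqrt(-512))/Q) = Z/2Z.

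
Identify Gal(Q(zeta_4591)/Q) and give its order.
|Gal(Q(zeta_4591)/Q)| = phi(4591) = 4590; group ≅ (Z/4591Z)^* ≅ Z/4590Z

The n-th cyclotomic polynomial Φ_4591(x) is the minimal polynomial of zeta_4591 over Q and has degree phi(4591) = 4590. So Q(zeta_4591) is a degree-4590 Galois extension with Galois group (Z/4591Z)^*. (Z/4591Z)^* is cyclic since 4591 is an odd prime power (or 4). Hence Gal(Q(zeta_4591)/Q) ≅ Z/4590Z.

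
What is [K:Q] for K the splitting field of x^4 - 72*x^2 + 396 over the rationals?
[K:Q] = 4

f factors as (x^2 - 66)(x^2 - 6); the splitting field is K = Q(sqrt(66), sqrt(6)). Since 66, 6, and 396 are all non-squares in Q, the three subfields Q(sqrt(66)), Q(sqrt(6)), Q(sqrt(396)) are distinct degree-2 extensions, so [K:Q] = 4 (Klein four Galois group).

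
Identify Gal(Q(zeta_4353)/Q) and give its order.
|Gal(Q(zeta_4353)/Q)| = phi(4353) = 2900; group ≅ (Z/4353Z)^* ≅ Z/2Z × Z/1450Z

The n-th cyclotomic polynomial Φ_4353(x) is the minimal polynomial of zeta_4353 over Q and has degree phi(4353) = 2900. So Q(zeta_4353) is a degree-2900 Galois extension with Galois group (Z/4353Z)^*. By CRT, (Z/4353Z)^* ≅ (Z/3Z)^* × (Z/1451Z)^*. Each prime-power unit group is (Z/3Z)^* ≅ Z/2Z; (Z/1451Z)^* ≅ Z/1450Z. Hence Gal(Q(zeta_4353)/Q) ≅ Z/2Z × Z/1450Z.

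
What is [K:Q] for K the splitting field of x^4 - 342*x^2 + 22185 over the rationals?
[K:Q] = 4

f factors as (x^2 - 255)(x^2 - 87); the splitting field is K = Q(sqrt(255), sqrt(87)). Since 255, 87, and 22185 are all non-squares in Q, the three subfields Q(sqrt(255)), Q(sqrt(87)), Q(sqrt(22185)) are distinct degree-2 extensions, so [K:Q] = 4 (Klein four Galois group).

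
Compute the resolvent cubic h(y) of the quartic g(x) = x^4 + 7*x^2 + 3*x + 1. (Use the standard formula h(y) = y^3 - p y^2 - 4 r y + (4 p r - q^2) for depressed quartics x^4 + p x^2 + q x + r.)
h(y) = y^3 - 7*y^2 - 4*y + 19

Identify coefficients: p = 7, q = 3, r = 1.
Plug into h(y) = y^3 - p y^2 - 4 r y + (4 p r - q^2):
  h(y) = y^3 - (7) y^2 - 4*(1) y + (4*(7)*(1) - (3)^2)
       = y^3 + (-7) y^2 + (-4) y + (19).
Simplifying: h(y) = y^3 - 7*y^2 - 4*y + 19.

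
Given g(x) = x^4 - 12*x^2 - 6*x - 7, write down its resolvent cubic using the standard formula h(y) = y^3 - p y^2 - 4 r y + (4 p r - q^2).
h(y) = y^3 + 12*y^2 + 28*y + 300

Identify coefficients: p = -12, q = -6, r = -7.
Plug into h(y) = y^3 - p y^2 - 4 r y + (4 p r - q^2):
  h(y) = y^3 - (-12) y^2 - 4*(-7) y + (4*(-12)*(-7) - (-6)^2)
       = y^3 + (12) y^2 + (28) y + (300).
Simplifying: h(y) = y^3 + 12*y^2 + 28*y + 300.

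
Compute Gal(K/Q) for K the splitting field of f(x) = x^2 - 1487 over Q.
Gal(K/Q) = Z/2Z (cyclic of order 2)

x^2 - 1487 is irreducible over Q since 1487 is not a rational square. The splitting field Q(sqrt(1487)) has degree 2 over Q, and its unique nontrivial automorphism is sqrt(1487) ↦ -sqrt(1487). Hence Gal(Q(sqrt(1487))/Q) = Z/2Z.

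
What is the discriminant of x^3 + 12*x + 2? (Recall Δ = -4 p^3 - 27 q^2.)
Δ = -7020

For a depressed cubic x^3 + p x + q the discriminant is Δ = -4 p^3 - 27 q^2 = -4*(12)^3 - 27*(2)^2 = -6912 - 108 = -7020.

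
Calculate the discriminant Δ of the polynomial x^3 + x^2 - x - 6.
Δ = -835

For x^3 + a x^2 + b x + c the discriminant is Δ = 18 a b c - 4 a^3 c + a^2 b^2 - 4 b^3 - 27 c^2.
Plug a = 1, b = -1, c = -6:
  18*(1)*(-1)*(-6) - 4*(1)^3*(-6) + (1)^2*(-1)^2 - 4*(-1)^3 - 27*(-6)^2
  = 108 + (24) + 1 + (4) + (-972)
  = -835.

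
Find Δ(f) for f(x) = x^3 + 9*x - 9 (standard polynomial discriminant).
Δ = -5103

For a depressed cubic x^3 + p x + q the discriminant is Δ = -4 p^3 - 27 q^2 = -4*(9)^3 - 27*(-9)^2 = -2916 - 2187 = -5103.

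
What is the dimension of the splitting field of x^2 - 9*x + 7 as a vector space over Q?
[K:Q] = 2

The discriminant of x^2 + (-9)*x + (7) is b^2 - 4c = 81 - (28) = 53. Since 53 is not a perfect square in Q, the polynomial is irreducible over Q. Its two roots generate a degree-2 extension, so [K:Q] = 2.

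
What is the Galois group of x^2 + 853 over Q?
Gal(K/Q) = Z/2Z (cyclic of order 2)

x^2 + 853 is irreducible over Q since -853 is not a rational square. The splitting field Q(sqrt(-853)) has degree 2 over Q, and its unique nontrivial automorphism is sqrt(-853) ↦ -sqrt(-853). Hence Gal(Q(sqrt(-853))/Q) = Z/2Z.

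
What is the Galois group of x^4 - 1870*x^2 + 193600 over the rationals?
Gal(K/Q) = Z/2Z (cyclic of order 2)

f factors as (x^2 - 1760)(x^2 - 110), so the splitting field is K = Q(sqrt(1760), sqrt(110)). The squarefree part of 1760 is 110 and the squarefree part of 110 is also 110, so sqrt(1760) and sqrt(110) are both rational multiples of sqrt(110). Hence Q(sqrt(1760)) = Q(sqrt(110)) = Q(sqrt(110)), and the splitting field collapses to a single degree-2 extension with Galois group Z/2Z.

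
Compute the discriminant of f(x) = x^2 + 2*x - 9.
Δ = 40

For a quadratic a x^2 + b x + c the discriminant is Δ = b^2 - 4ac = (2)^2 - 4*(1)*(-9) = 4 - (-36) = 40.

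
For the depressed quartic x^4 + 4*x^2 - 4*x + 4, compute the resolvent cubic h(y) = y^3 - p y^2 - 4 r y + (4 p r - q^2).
h(y) = y^3 - 4*y^2 - 16*y + 48

Identify coefficients: p = 4, q = -4, r = 4.
Plug into h(y) = y^3 - p y^2 - 4 r y + (4 p r - q^2):
  h(y) = y^3 - (4) y^2 - 4*(4) y + (4*(4)*(4) - (-4)^2)
       = y^3 + (-4) y^2 + (-16) y + (48).
Simplifying: h(y) = y^3 - 4*y^2 - 16*y + 48.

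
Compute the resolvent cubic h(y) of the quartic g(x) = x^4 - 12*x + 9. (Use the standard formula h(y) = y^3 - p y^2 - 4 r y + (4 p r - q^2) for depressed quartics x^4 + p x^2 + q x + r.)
h(y) = y^3 - 36*y - 144

Identify coefficients: p = 0, q = -12, r = 9.
Plug into h(y) = y^3 - p y^2 - 4 r y + (4 p r - q^2):
  h(y) = y^3 - (0) y^2 - 4*(9) y + (4*(0)*(9) - (-12)^2)
       = y^3 + (0) y^2 + (-36) y + (-144).
Simplifying: h(y) = y^3 - 36*y - 144.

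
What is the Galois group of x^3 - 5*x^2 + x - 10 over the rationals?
Gal(K/Q) = S_3 (symmetric group of order 6)

Compute the discriminant of x^3 + (-5)*x^2 + (1)*x + (-10): Δ = -6779. Since Δ is not a rational square, the Galois group is not contained in A_3; it must be the full S_3 (irreducibility of the cubic rules out anything smaller).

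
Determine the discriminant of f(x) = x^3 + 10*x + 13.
Δ = -8563

For a depressed cubic x^3 + p x + q the discriminant is Δ = -4 p^3 - 27 q^2 = -4*(10)^3 - 27*(13)^2 = -4000 - 4563 = -8563.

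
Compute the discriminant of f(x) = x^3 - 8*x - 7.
Δ = 725

For a depressed cubic x^3 + p x + q the discriminant is Δ = -4 p^3 - 27 q^2 = -4*(-8)^3 - 27*(-7)^2 = 2048 - 1323 = 725.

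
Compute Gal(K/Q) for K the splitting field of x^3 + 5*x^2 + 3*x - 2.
Gal(K/Q) = S_3 (symmetric group of order 6)

Compute the discriminant of x^3 + (5)*x^2 + (3)*x + (-2): Δ = 469. Since Δ is not a rational square, the Galois group is not contained in A_3; it must be the full S_3 (irreducibility of the cubic rules out anything smaller).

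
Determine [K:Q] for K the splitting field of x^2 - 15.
[K:Q] = 2

The polynomial x^2 - 15 is irreducible over Q since 15 is not a perfect square. Its splitting field is Q(sqrt(15)), which has degree 2 over Q.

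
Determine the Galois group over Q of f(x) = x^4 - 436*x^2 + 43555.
Gal(K/Q) = V_4 (Klein four-group, Z/2Z × Z/2Z)

f factors as (x^2 - 155)(x^2 - 281), so the splitting field is K = Q(sqrt(155), sqrt(281)). The elements 155, 281, 43555 are all non-squares in Q, so sqrt(155) and sqrt(281) generate independent quadratic extensions. Thus [K:Q] = 4 and Gal(K/Q) is generated by the two order-2 automorphisms sqrt(155) ↦ -sqrt(155) and sqrt(281) ↦ -sqrt(281), giving V_4.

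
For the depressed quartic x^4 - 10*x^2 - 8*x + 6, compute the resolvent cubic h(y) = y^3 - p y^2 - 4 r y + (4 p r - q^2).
h(y) = y^3 + 10*y^2 - 24*y - 304

Identify coefficients: p = -10, q = -8, r = 6.
Plug into h(y) = y^3 - p y^2 - 4 r y + (4 p r - q^2):
  h(y) = y^3 - (-10) y^2 - 4*(6) y + (4*(-10)*(6) - (-8)^2)
       = y^3 + (10) y^2 + (-24) y + (-304).
Simplifying: h(y) = y^3 + 10*y^2 - 24*y - 304.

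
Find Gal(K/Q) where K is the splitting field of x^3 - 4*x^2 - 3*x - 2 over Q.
Gal(K/Q) = S_3 (symmetric group of order 6)

Compute the discriminant of x^3 + (-4)*x^2 + (-3)*x + (-2): Δ = -800. Since Δ is not a rational square, the Galois group is not contained in A_3; it must be the full S_3 (irreducibility of the cubic rules out anything smaller).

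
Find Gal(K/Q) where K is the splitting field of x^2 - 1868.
Gal(K/Q) = Z/2Z (cyclic of order 2)

x^2 - 1868 is irreducible over Q since 1868 is not a rational square. The splitting field Q(sqrt(1868)) has degree 2 over Q, and its unique nontrivial automorphism is sqrt(1868) ↦ -sqrt(1868). Hence Gal(Q(sqrt(1868))/Q) = Z/2Z.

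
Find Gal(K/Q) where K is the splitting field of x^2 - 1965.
Gal(K/Q) = Z/2Z (cyclic of order 2)

x^2 - 1965 is irreducible over Q since 1965 is not a rational square. The splitting field Q(sqrt(1965)) has degree 2 over Q, and its unique nontrivial automorphism is sqrt(1965) ↦ -sqrt(1965). Hence Gal(Q(sqrt(1965))/Q) = Z/2Z.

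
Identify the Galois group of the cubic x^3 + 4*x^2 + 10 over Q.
Gal(K/Q) = S_3 (symmetric group of order 6)

Compute the discriminant of x^3 + (4)*x^2 + (0)*x + (10): Δ = -5260. Since Δ is not a rational square, the Galois group is not contained in A_3; it must be the full S_3 (irreducibility of the cubic rules out anything smaller).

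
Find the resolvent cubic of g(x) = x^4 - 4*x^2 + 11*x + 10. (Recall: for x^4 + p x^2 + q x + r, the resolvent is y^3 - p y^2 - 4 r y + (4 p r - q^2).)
h(y) = y^3 + 4*y^2 - 40*y - 281

Identify coefficients: p = -4, q = 11, r = 10.
Plug into h(y) = y^3 - p y^2 - 4 r y + (4 p r - q^2):
  h(y) = y^3 - (-4) y^2 - 4*(10) y + (4*(-4)*(10) - (11)^2)
       = y^3 + (4) y^2 + (-40) y + (-281).
Simplifying: h(y) = y^3 + 4*y^2 - 40*y - 281.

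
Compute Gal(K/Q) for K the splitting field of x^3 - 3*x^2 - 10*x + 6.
Gal(K/Q) = S_3 (symmetric group of order 6)

Compute the discriminant of x^3 + (-3)*x^2 + (-10)*x + (6): Δ = 7816. Since Δ is not a rational square, the Galois group is not contained in A_3; it must be the full S_3 (irreducibility of the cubic rules out anything smaller).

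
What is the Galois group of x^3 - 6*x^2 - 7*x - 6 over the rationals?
Gal(K/Q) = S_3 (symmetric group of order 6)

Compute the discriminant of x^3 + (-6)*x^2 + (-7)*x + (-6): Δ = -7556. Since Δ is not a rational square, the Galois group is not contained in A_3; it must be the full S_3 (irreducibility of the cubic rules out anything smaller).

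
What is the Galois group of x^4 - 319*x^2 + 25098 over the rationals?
Gal(K/Q) = V_4 (Klein four-group, Z/2Z × Z/2Z)

f factors as (x^2 - 141)(x^2 - 178), so the splitting field is K = Q(sqrt(141), sqrt(178)). The elements 141, 178, 25098 are all non-squares in Q, so sqrt(141) and sqrt(178) generate independent quadratic extensions. Thus [K:Q] = 4 and Gal(K/Q) is generated by the two order-2 automorphisms sqrt(141) ↦ -sqrt(141) and sqrt(178) ↦ -sqrt(178), giving V_4.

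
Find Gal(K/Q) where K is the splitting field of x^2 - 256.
Gal(K/Q) = trivial group (order 1)

x^2 - 256 factors as (x - 16)(x + 16) over Q, so its splitting field is Q itself and the Galois group is trivial.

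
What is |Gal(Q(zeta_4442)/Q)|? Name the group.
|Gal(Q(zeta_4442)/Q)| = phi(4442) = 2220; group ≅ (Z/4442Z)^* ≅ Z/2220Z

The n-th cyclotomic polynomial Φ_4442(x) is the minimal polynomial of zeta_4442 over Q and has degree phi(4442) = 2220. So Q(zeta_4442) is a degree-2220 Galois extension with Galois group (Z/4442Z)^*. By CRT, (Z/4442Z)^* ≅ (Z/2Z)^* × (Z/2221Z)^*. Each prime-power unit group is (Z/2Z)^* ≅ trivial group (order 1); (Z/2221Z)^* ≅ Z/2220Z. Hence Gal(Q(zeta_4442)/Q) ≅ Z/2220Z.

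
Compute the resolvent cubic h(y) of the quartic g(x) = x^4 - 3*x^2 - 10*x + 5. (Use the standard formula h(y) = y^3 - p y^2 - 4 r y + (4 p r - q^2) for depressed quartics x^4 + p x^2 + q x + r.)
h(y) = y^3 + 3*y^2 - 20*y - 160

Identify coefficients: p = -3, q = -10, r = 5.
Plug into h(y) = y^3 - p y^2 - 4 r y + (4 p r - q^2):
  h(y) = y^3 - (-3) y^2 - 4*(5) y + (4*(-3)*(5) - (-10)^2)
       = y^3 + (3) y^2 + (-20) y + (-160).
Simplifying: h(y) = y^3 + 3*y^2 - 20*y - 160.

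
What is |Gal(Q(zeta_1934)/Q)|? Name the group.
|Gal(Q(zeta_1934)/Q)| = phi(1934) = 966; group ≅ (Z/1934Z)^* ≅ Z/966Z

The n-th cyclotomic polynomial Φ_1934(x) is the minimal polynomial of zeta_1934 over Q and has degree phi(1934) = 966. So Q(zeta_1934) is a degree-966 Galois extension with Galois group (Z/1934Z)^*. By CRT, (Z/1934Z)^* ≅ (Z/2Z)^* × (Z/967Z)^*. Each prime-power unit group is (Z/2Z)^* ≅ trivial group (order 1); (Z/967Z)^* ≅ Z/966Z. Hence Gal(Q(zeta_1934)/Q) ≅ Z/966Z.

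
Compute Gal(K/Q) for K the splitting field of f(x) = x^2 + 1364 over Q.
Gal(K/Q) = Z/2Z (cyclic of order 2)

x^2 + 1364 is irreducible over Q since -1364 is not a rational square. The splitting field Q(sqrt(-1364)) has degree 2 over Q, and its unique nontrivial automorphism is sqrt(-1364) ↦ -sqrt(-1364). Hence Gal(Q(sqrt(-1364))/Q) = Z/2Z.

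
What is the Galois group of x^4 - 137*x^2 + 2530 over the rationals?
Gal(K/Q) = V_4 (Klein four-group, Z/2Z × Z/2Z)

f factors as (x^2 - 115)(x^2 - 22), so the splitting field is K = Q(sqrt(115), sqrt(22)). The elements 115, 22, 2530 are all non-squares in Q, so sqrt(115) and sqrt(22) generate independent quadratic extensions. Thus [K:Q] = 4 and Gal(K/Q) is generated by the two order-2 automorphisms sqrt(115) ↦ -sqrt(115) and sqrt(22) ↦ -sqrt(22), giving V_4.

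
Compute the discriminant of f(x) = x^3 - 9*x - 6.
Δ = 1944

For a depressed cubic x^3 + p x + q the discriminant is Δ = -4 p^3 - 27 q^2 = -4*(-9)^3 - 27*(-6)^2 = 2916 - 972 = 1944.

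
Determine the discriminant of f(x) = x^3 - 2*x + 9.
Δ = -2155

For a depressed cubic x^3 + p x + q the discriminant is Δ = -4 p^3 - 27 q^2 = -4*(-2)^3 - 27*(9)^2 = 32 - 2187 = -2155.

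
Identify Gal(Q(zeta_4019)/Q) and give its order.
|Gal(Q(zeta_4019)/Q)| = phi(4019) = 4018; group ≅ (Z/4019Z)^* ≅ Z/4018Z

The n-th cyclotomic polynomial Φ_4019(x) is the minimal polynomial of zeta_4019 over Q and has degree phi(4019) = 4018. So Q(zeta_4019) is a degree-4018 Galois extension with Galois group (Z/4019Z)^*. (Z/4019Z)^* is cyclic since 4019 is an odd prime power (or 4). Hence Gal(Q(zeta_4019)/Q) ≅ Z/4018Z.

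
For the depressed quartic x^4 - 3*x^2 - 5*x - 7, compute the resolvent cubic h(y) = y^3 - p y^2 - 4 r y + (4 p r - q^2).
h(y) = y^3 + 3*y^2 + 28*y + 59

Identify coefficients: p = -3, q = -5, r = -7.
Plug into h(y) = y^3 - p y^2 - 4 r y + (4 p r - q^2):
  h(y) = y^3 - (-3) y^2 - 4*(-7) y + (4*(-3)*(-7) - (-5)^2)
       = y^3 + (3) y^2 + (28) y + (59).
Simplifying: h(y) = y^3 + 3*y^2 + 28*y + 59.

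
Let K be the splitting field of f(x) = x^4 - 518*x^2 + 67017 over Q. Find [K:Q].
[K:Q] = 4

f factors as (x^2 - 251)(x^2 - 267); the splitting field is K = Q(sqrt(251), sqrt(267)). Since 251, 267, and 67017 are all non-squares in Q, the three subfields Q(sqrt(251)), Q(sqrt(267)), Q(sqrt(67017)) are distinct degree-2 extensions, so [K:Q] = 4 (Klein four Galois group).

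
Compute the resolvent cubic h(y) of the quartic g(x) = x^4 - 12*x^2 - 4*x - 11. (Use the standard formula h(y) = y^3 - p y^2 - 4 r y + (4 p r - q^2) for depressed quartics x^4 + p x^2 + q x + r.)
h(y) = y^3 + 12*y^2 + 44*y + 512

Identify coefficients: p = -12, q = -4, r = -11.
Plug into h(y) = y^3 - p y^2 - 4 r y + (4 p r - q^2):
  h(y) = y^3 - (-12) y^2 - 4*(-11) y + (4*(-12)*(-11) - (-4)^2)
       = y^3 + (12) y^2 + (44) y + (512).
Simplifying: h(y) = y^3 + 12*y^2 + 44*y + 512.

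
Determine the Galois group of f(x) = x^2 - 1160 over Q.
Gal(K/Q) = Z/2Z (cyclic of order 2)

x^2 - 1160 is irreducible over Q since 1160 is not a rational square. The splitting field Q(sqrt(1160)) has degree 2 over Q, and its unique nontrivial automorphism is sqrt(1160) ↦ -sqrt(1160). Hence Gal(Q(sqrt(1160))/Q) = Z/2Z.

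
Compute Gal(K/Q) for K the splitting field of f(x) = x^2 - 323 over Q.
Gal(K/Q) = Z/2Z (cyclic of order 2)

x^2 - 323 is irreducible over Q since 323 is not a rational square. The splitting field Q(sqrt(323)) has degree 2 over Q, and its unique nontrivial automorphism is sqrt(323) ↦ -sqrt(323). Hence Gal(Q(sqrt(323))/Q) = Z/2Z.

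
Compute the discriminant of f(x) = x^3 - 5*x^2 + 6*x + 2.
Δ = -152

For x^3 + a x^2 + b x + c the discriminant is Δ = 18 a b c - 4 a^3 c + a^2 b^2 - 4 b^3 - 27 c^2.
Plug a = -5, b = 6, c = 2:
  18*(-5)*(6)*(2) - 4*(-5)^3*(2) + (-5)^2*(6)^2 - 4*(6)^3 - 27*(2)^2
  = -1080 + (1000) + 900 + (-864) + (-108)
  = -152.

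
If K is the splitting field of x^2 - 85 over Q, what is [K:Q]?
[K:Q] = 2

The polynomial x^2 - 85 is irreducible over Q since 85 is not a perfect square. Its splitting field is Q(sqrt(85)), which has degree 2 over Q.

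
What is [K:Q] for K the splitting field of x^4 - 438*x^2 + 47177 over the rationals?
[K:Q] = 4

f factors as (x^2 - 247)(x^2 - 191); the splitting field is K = Q(sqrt(247), sqrt(191)). Since 247, 191, and 47177 are all non-squares in Q, the three subfields Q(sqrt(247)), Q(sqrt(191)), Q(sqrt(47177)) are distinct degree-2 extensions, so [K:Q] = 4 (Klein four Galois group).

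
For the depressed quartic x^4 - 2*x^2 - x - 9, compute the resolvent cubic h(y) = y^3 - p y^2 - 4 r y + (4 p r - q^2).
h(y) = y^3 + 2*y^2 + 36*y + 71

Identify coefficients: p = -2, q = -1, r = -9.
Plug into h(y) = y^3 - p y^2 - 4 r y + (4 p r - q^2):
  h(y) = y^3 - (-2) y^2 - 4*(-9) y + (4*(-2)*(-9) - (-1)^2)
       = y^3 + (2) y^2 + (36) y + (71).
Simplifying: h(y) = y^3 + 2*y^2 + 36*y + 71.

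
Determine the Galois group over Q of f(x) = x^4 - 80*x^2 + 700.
Gal(K/Q) = V_4 (Klein four-group, Z/2Z × Z/2Z)

f factors as (x^2 - 70)(x^2 - 10), so the splitting field is K = Q(sqrt(70), sqrt(10)). The elements 70, 10, 700 are all non-squares in Q, so sqrt(70) and sqrt(10) generate independent quadratic extensions. Thus [K:Q] = 4 and Gal(K/Q) is generated by the two order-2 automorphisms sqrt(70) ↦ -sqrt(70) and sqrt(10) ↦ -sqrt(10), giving V_4.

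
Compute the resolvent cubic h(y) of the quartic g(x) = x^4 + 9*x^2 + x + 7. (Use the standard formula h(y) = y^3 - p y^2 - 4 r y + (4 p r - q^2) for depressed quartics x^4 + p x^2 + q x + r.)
h(y) = y^3 - 9*y^2 - 28*y + 251

Identify coefficients: p = 9, q = 1, r = 7.
Plug into h(y) = y^3 - p y^2 - 4 r y + (4 p r - q^2):
  h(y) = y^3 - (9) y^2 - 4*(7) y + (4*(9)*(7) - (1)^2)
       = y^3 + (-9) y^2 + (-28) y + (251).
Simplifying: h(y) = y^3 - 9*y^2 - 28*y + 251.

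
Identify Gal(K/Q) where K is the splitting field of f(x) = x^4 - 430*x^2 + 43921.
Gal(K/Q) = V_4 (Klein four-group, Z/2Z × Z/2Z)

f factors as (x^2 - 167)(x^2 - 263), so the splitting field is K = Q(sqrt(167), sqrt(263)). The elements 167, 263, 43921 are all non-squares in Q, so sqrt(167) and sqrt(263) generate independent quadratic extensions. Thus [K:Q] = 4 and Gal(K/Q) is generated by the two order-2 automorphisms sqrt(167) ↦ -sqrt(167) and sqrt(263) ↦ -sqrt(263), giving V_4.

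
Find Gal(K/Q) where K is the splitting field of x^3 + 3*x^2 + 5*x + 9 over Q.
Gal(K/Q) = S_3 (symmetric group of order 6)

Compute the discriminant of x^3 + (3)*x^2 + (5)*x + (9): Δ = -1004. Since Δ is not a rational square, the Galois group is not contained in A_3; it must be the full S_3 (irreducibility of the cubic rules out anything smaller).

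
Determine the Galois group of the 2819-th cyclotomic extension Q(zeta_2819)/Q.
|Gal(Q(zeta_2819)/Q)| = phi(2819) = 2818; group ≅ (Z/2819Z)^* ≅ Z/2818Z

The n-th cyclotomic polynomial Φ_2819(x) is the minimal polynomial of zeta_2819 over Q and has degree phi(2819) = 2818. So Q(zeta_2819) is a degree-2818 Galois extension with Galois group (Z/2819Z)^*. (Z/2819Z)^* is cyclic since 2819 is an odd prime power (or 4). Hence Gal(Q(zeta_2819)/Q) ≅ Z/2818Z.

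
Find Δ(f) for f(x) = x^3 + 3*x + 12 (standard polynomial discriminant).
Δ = -3996

For a depressed cubic x^3 + p x + q the discriminant is Δ = -4 p^3 - 27 q^2 = -4*(3)^3 - 27*(12)^2 = -108 - 3888 = -3996.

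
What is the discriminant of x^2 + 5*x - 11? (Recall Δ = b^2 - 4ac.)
Δ = 69

For a quadratic a x^2 + b x + c the discriminant is Δ = b^2 - 4ac = (5)^2 - 4*(1)*(-11) = 25 - (-44) = 69.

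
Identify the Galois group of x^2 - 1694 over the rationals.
Gal(K/Q) = Z/2Z (cyclic of order 2)

x^2 - 1694 is irreducible over Q since 1694 is not a rational square. The splitting field Q(sqrt(1694)) has degree 2 over Q, and its unique nontrivial automorphism is sqrt(1694) ↦ -sqrt(1694). Hence Gal(Q(sqrt(1694))/Q) = Z/2Z.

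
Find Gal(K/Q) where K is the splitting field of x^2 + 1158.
Gal(K/Q) = Z/2Z (cyclic of order 2)

x^2 + 1158 is irreducible over Q since -1158 is not a rational square. The splitting field Q(sqrt(-1158)) has degree 2 over Q, and its unique nontrivial automorphism is sqrt(-1158) ↦ -sqrt(-1158). Hence Gal(Q(sqrt(-1158))/Q) = Z/2Z.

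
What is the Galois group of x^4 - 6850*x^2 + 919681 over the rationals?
Gal(K/Q) = Z/2Z (cyclic of order 2)

f factors as (x^2 - 137)(x^2 - 6713), so the splitting field is K = Q(sqrt(137), sqrt(6713)). The squarefree part of 137 is 137 and the squarefree part of 6713 is also 137, so sqrt(137) and sqrt(6713) are both rational multiples of sqrt(137). Hence Q(sqrt(137)) = Q(sqrt(6713)) = Q(sqrt(137)), and the splitting field collapses to a single degree-2 extension with Galois group Z/2Z.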